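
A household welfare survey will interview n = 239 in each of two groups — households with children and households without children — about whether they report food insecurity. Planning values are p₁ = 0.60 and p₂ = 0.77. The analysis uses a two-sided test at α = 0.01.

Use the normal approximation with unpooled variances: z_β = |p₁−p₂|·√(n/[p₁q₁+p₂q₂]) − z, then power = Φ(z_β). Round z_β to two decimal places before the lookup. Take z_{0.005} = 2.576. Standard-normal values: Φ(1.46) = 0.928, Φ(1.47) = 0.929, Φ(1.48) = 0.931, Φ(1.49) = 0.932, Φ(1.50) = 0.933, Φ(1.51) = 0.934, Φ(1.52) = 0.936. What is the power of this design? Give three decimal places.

z_β = |p₁−p₂|·√(n/[p₁q₁+p₂q₂]) − z_{α/2}
    = 0.17 · √(239/0.4171) − 2.576
    = 0.17 · 23.9375 − 2.576
    = 4.0694 − 2.576 = 1.4934 → 1.49
Power = Φ(1.49) = 0.932.

Power ≈ 0.932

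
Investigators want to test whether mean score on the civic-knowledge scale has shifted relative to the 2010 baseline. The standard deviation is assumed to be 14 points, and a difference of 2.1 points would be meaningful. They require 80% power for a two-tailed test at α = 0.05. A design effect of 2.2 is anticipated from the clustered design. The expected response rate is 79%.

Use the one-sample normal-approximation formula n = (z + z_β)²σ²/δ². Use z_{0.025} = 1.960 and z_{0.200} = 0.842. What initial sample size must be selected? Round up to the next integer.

n = (z_{α/2} + z_β)² · σ² / δ²
  = (1.960 + 0.842)² · 14² / 2.1²
  = 7.8512 · 196 / 4.41
  = 348.94
Design effect: 2.2 × 348.94 = 767.67.
Adjust for 79% response: 767.67 / 0.79 = 971.74.
Round up → n = 972.

n = 972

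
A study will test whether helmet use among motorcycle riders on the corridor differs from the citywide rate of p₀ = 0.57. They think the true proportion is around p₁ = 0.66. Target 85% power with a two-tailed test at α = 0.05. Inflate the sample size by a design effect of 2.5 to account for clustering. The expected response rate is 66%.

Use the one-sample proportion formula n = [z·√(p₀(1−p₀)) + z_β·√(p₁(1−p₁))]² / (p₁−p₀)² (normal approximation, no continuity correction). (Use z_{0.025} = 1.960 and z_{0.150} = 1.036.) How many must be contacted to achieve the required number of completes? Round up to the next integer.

n = [z_{α/2}·√(p₀q₀) + z_β·√(p₁q₁)]² / (p₁ − p₀)²
  = [1.960·√(0.57·0.43) + 1.036·√(0.66·0.34)]² / (0.09)²
  = [1.960·0.4951 + 1.036·0.4737]² / 0.0081
  = [1.4611]² / 0.0081
  = 263.56
Design effect: 2.5 × 263.56 = 658.90.
Adjust for 66% response: 658.90 / 0.66 = 998.34.
Round up → n = 999.

n = 999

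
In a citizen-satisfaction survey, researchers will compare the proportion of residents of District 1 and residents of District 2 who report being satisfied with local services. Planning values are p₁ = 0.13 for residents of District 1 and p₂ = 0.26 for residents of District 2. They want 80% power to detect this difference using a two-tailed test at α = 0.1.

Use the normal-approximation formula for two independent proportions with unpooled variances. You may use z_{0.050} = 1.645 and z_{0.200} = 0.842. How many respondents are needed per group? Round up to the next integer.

n = (z_{α/2} + z_β)² · [p₁(1−p₁) + p₂(1−p₂)] / (p₁ − p₂)²
  = (1.645 + 0.842)² · (0.13·0.87 + 0.26·0.74) / (-0.13)²
  = (2.487)² · (0.1131 + 0.1924) / 0.0169
  = 6.1852 · 0.3055 / 0.0169
  = 111.81
Round up → n = 112 per group.

n = 112 per group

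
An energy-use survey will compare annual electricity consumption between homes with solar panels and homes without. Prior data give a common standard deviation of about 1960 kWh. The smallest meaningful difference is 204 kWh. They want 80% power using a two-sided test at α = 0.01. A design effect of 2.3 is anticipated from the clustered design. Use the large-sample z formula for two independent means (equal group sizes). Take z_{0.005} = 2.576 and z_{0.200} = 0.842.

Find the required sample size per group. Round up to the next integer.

n = 4961 per group

n = (z_{α/2} + z_β)² · (σ₁² + σ₂²) / δ²
  = (2.576 + 0.842)² · (2·1960² = 7683200) / 204²
  = 11.6827 · 7683200 / 41616
  = 2156.88
Design effect: 2.3 × 2156.88 = 4960.82.
Round up → n = 4961 per group.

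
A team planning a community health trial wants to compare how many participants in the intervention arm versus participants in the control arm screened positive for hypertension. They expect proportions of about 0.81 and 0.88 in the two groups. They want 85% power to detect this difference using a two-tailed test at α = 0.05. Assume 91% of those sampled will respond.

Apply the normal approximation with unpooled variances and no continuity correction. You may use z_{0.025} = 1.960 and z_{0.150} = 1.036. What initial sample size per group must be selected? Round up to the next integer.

n = 523 per group

n = (z_{α/2} + z_β)² · [p₁(1−p₁) + p₂(1−p₂)] / (p₁ − p₂)²
  = (1.960 + 1.036)² · (0.81·0.19 + 0.88·0.12) / (-0.07)²
  = (2.996)² · (0.1539 + 0.1056) / 0.0049
  = 8.9760 · 0.2595 / 0.0049
  = 475.36
Adjust for 91% response: 475.36 / 0.91 = 522.38.
Round up → n = 523 per group.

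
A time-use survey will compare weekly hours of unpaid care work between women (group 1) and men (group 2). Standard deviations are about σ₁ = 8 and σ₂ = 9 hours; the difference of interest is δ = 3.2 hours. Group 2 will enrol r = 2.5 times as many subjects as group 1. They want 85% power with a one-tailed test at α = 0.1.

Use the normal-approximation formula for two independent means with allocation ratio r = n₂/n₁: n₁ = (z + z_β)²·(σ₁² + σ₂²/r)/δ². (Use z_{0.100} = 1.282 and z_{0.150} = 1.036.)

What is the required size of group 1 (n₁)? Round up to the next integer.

n₁ = (z_α + z_β)² · (σ₁² + σ₂²/r) / δ²
   = (1.282 + 1.036)² · (8² + 9²/2.5) / 3.2²
   = 5.3731 · (64 + 32.4) / 10.24
   = 5.3731 · 96.4 / 10.24
   = 50.58
Round up → n₁ = 51; n₂ = r·n₁ = 2.5 × 51 = 128.

n₁ = 51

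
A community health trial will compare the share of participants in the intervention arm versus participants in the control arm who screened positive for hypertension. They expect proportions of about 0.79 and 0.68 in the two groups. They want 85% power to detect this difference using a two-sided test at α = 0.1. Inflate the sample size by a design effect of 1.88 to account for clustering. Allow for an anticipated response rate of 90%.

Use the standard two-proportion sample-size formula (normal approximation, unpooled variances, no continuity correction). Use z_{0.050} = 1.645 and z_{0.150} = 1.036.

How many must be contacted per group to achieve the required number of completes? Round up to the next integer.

n = 476 per group

n = (z_{α/2} + z_β)² · [p₁(1−p₁) + p₂(1−p₂)] / (p₁ − p₂)²
  = (1.645 + 1.036)² · (0.79·0.21 + 0.68·0.32) / (0.11)²
  = (2.681)² · (0.1659 + 0.2176) / 0.0121
  = 7.1878 · 0.3835 / 0.0121
  = 227.81
Design effect: 1.88 × 227.81 = 428.28.
Adjust for 90% response: 428.28 / 0.90 = 475.87.
Round up → n = 476 per group.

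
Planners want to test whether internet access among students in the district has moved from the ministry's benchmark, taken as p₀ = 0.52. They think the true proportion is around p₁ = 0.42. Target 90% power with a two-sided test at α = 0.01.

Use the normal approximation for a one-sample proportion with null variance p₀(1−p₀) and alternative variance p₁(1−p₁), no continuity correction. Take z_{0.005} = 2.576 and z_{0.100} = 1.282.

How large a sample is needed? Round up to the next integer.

n = 369

n = [z_{α/2}·√(p₀q₀) + z_β·√(p₁q₁)]² / (p₁ − p₀)²
  = [2.576·√(0.52·0.48) + 1.282·√(0.42·0.58)]² / (-0.10)²
  = [2.576·0.4996 + 1.282·0.4936]² / 0.0100
  = [1.9197]² / 0.0100
  = 368.53
Round up → n = 369.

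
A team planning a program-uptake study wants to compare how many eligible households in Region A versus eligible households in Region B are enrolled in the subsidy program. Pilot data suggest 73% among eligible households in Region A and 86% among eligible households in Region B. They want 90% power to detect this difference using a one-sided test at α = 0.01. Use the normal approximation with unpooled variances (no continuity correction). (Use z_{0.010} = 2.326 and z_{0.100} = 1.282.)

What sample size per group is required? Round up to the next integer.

n = 245 per group

n = (z_α + z_β)² · [p₁(1−p₁) + p₂(1−p₂)] / (p₁ − p₂)²
  = (2.326 + 1.282)² · (0.73·0.27 + 0.86·0.14) / (-0.13)²
  = (3.608)² · (0.1971 + 0.1204) / 0.0169
  = 13.0177 · 0.3175 / 0.0169
  = 244.56
Round up → n = 245 per group.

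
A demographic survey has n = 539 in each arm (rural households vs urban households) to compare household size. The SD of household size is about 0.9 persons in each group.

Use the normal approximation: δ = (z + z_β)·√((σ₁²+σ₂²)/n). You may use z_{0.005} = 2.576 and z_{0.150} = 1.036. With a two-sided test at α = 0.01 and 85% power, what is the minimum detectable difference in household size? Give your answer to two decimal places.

δ = (z_{α/2} + z_β) · √((σ₁²+σ₂²)/n)
  = (2.576 + 1.036) · √(1.62/539)
  = 3.612 · √0.00301
  = 3.612 · 0.0548
  = 0.1980

Minimum detectable difference ≈ 0.20 persons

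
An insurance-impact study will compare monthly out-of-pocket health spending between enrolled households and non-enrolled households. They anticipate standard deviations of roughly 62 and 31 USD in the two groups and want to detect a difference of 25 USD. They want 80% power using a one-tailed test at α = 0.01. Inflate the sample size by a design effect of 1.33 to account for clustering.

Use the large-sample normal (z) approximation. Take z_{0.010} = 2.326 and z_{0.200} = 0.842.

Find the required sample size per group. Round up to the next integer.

n = (z_α + z_β)² · (σ₁² + σ₂²) / δ²
  = (2.326 + 0.842)² · (62² + 31² = 4805) / 25²
  = 10.0362 · 4805 / 625
  = 77.16
Design effect: 1.33 × 77.16 = 102.62.
Round up → n = 103 per group.

n = 103 per group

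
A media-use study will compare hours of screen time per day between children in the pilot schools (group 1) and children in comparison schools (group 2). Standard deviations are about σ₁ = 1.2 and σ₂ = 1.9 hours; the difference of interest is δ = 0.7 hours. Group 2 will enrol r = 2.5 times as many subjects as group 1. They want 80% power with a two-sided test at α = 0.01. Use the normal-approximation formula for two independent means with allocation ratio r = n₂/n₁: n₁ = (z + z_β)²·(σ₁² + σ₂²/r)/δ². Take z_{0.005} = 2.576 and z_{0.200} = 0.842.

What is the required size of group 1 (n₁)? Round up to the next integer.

n₁ = (z_{α/2} + z_β)² · (σ₁² + σ₂²/r) / δ²
   = (2.576 + 0.842)² · (1.2² + 1.9²/2.5) / 0.7²
   = 11.6827 · (1.44 + 1.444) / 0.49
   = 11.6827 · 2.884 / 0.49
   = 68.76
Round up → n₁ = 69; n₂ = r·n₁ = 2.5 × 69 = 173.

n₁ = 69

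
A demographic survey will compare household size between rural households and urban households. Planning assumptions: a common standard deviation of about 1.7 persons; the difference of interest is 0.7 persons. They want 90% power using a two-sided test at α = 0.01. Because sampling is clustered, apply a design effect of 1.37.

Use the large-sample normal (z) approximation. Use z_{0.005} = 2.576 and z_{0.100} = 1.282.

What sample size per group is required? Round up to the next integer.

n = (z_{α/2} + z_β)² · (σ₁² + σ₂²) / δ²
  = (2.576 + 1.282)² · (2·1.7² = 5.78) / 0.7²
  = 14.8842 · 5.78 / 0.49
  = 175.57
Design effect: 1.37 × 175.57 = 240.53.
Round up → n = 241 per group.

n = 241 per group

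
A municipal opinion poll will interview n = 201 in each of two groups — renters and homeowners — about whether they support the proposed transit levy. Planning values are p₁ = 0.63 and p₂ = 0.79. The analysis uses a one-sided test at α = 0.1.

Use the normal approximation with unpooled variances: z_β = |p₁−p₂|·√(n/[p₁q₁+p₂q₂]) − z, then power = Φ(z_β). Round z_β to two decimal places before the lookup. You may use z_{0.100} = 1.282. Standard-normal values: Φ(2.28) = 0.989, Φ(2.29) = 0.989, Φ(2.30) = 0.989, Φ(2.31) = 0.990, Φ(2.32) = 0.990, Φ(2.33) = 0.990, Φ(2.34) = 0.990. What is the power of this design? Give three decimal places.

z_β = |p₁−p₂|·√(n/[p₁q₁+p₂q₂]) − z_α
    = 0.16 · √(201/0.3990) − 1.282
    = 0.16 · 22.4446 − 1.282
    = 3.5911 − 1.282 = 2.3091 → 2.31
Power = Φ(2.31) = 0.990.

Power ≈ 0.990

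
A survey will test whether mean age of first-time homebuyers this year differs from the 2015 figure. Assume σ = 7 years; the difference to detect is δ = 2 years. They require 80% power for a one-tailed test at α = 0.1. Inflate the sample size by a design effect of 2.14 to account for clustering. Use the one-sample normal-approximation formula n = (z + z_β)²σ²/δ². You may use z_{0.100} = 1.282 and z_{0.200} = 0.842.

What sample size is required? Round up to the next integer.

n = 119

n = (z_α + z_β)² · σ² / δ²
  = (1.282 + 0.842)² · 7² / 2²
  = 4.5114 · 49 / 4
  = 55.26
Design effect: 2.14 × 55.26 = 118.27.
Round up → n = 119.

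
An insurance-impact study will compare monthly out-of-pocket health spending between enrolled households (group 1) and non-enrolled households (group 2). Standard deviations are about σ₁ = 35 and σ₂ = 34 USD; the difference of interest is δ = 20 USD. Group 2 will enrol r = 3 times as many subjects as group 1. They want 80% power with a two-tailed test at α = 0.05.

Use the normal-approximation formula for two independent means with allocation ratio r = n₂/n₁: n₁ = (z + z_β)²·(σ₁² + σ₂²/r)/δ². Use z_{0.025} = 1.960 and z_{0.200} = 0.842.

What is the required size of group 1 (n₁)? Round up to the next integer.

n₁ = (z_{α/2} + z_β)² · (σ₁² + σ₂²/r) / δ²
   = (1.960 + 0.842)² · (35² + 34²/3) / 20²
   = 7.8512 · (1225 + 385.3333) / 400
   = 7.8512 · 1610.3 / 400
   = 31.61
Round up → n₁ = 32; n₂ = r·n₁ = 3 × 32 = 96.

n₁ = 32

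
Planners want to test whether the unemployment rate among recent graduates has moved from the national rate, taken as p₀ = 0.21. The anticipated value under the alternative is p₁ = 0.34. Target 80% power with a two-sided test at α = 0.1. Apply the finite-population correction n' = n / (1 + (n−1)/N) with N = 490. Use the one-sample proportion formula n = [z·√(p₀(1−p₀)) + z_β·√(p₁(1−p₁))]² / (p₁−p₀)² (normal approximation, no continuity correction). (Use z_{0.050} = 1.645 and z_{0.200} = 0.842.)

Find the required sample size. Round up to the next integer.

n = 60

n = [z_{α/2}·√(p₀q₀) + z_β·√(p₁q₁)]² / (p₁ − p₀)²
  = [1.645·√(0.21·0.79) + 0.842·√(0.34·0.66)]² / (0.13)²
  = [1.645·0.4073 + 0.842·0.4737]² / 0.0169
  = [1.0689]² / 0.0169
  = 67.60
Finite-population correction (N = 490): 67.60 / (1 + (67.60 − 1)/490) = 59.51.
Round up → n = 60.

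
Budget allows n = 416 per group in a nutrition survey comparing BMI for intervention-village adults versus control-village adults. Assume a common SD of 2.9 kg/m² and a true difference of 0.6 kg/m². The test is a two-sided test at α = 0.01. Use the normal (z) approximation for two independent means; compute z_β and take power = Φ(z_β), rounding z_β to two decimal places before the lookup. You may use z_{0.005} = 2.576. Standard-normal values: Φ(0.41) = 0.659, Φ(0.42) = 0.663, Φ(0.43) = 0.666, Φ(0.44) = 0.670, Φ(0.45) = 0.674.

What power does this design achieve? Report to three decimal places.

Power ≈ 0.659

z_β = δ·√(n/(σ₁²+σ₂²)) − z_{α/2}
    = 0.6 · √(416/16.82) − 2.576
    = 0.6 · 4.97317 − 2.576
    = 2.9839 − 2.576 = 0.4079 → 0.41
Power = Φ(0.41) = 0.659.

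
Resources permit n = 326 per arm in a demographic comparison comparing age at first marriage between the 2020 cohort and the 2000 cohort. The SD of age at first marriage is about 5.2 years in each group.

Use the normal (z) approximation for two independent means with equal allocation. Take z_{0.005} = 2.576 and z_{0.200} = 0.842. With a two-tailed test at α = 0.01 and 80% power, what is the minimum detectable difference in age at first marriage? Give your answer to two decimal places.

δ = (z_{α/2} + z_β) · √((σ₁²+σ₂²)/n)
  = (2.576 + 0.842) · √(54.08/326)
  = 3.418 · √0.16589
  = 3.418 · 0.4073
  = 1.3921

Minimum detectable difference ≈ 1.39 years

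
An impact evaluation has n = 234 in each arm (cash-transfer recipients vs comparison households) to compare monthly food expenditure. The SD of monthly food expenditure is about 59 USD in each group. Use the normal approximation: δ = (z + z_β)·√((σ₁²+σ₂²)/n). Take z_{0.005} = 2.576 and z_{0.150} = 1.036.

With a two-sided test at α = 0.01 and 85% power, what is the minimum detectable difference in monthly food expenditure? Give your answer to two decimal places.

Minimum detectable difference ≈ 19.70 USD

δ = (z_{α/2} + z_β) · √((σ₁²+σ₂²)/n)
  = (2.576 + 1.036) · √(6962/234)
  = 3.612 · √29.7521
  = 3.612 · 5.4546
  = 19.7018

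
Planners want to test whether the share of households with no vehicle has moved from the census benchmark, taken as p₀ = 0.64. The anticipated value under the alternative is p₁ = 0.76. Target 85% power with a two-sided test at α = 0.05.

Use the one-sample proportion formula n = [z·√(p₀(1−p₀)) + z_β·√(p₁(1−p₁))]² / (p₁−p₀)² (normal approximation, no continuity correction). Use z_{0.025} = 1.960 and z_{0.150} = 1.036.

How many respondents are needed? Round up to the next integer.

n = [z_{α/2}·√(p₀q₀) + z_β·√(p₁q₁)]² / (p₁ − p₀)²
  = [1.960·√(0.64·0.36) + 1.036·√(0.76·0.24)]² / (0.12)²
  = [1.960·0.4800 + 1.036·0.4271]² / 0.0144
  = [1.3833]² / 0.0144
  = 132.88
Round up → n = 133.

n = 133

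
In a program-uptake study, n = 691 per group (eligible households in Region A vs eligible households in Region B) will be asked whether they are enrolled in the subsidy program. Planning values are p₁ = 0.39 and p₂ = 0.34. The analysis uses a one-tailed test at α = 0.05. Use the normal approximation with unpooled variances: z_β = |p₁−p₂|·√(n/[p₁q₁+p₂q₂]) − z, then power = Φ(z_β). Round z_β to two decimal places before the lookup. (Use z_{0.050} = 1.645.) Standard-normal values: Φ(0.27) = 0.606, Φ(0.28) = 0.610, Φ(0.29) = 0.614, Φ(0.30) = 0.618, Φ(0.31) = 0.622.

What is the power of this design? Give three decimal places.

z_β = |p₁−p₂|·√(n/[p₁q₁+p₂q₂]) − z_α
    = 0.05 · √(691/0.4623) − 1.645
    = 0.05 · 38.6614 − 1.645
    = 1.9331 − 1.645 = 0.2881 → 0.29
Power = Φ(0.29) = 0.614.

Power ≈ 0.614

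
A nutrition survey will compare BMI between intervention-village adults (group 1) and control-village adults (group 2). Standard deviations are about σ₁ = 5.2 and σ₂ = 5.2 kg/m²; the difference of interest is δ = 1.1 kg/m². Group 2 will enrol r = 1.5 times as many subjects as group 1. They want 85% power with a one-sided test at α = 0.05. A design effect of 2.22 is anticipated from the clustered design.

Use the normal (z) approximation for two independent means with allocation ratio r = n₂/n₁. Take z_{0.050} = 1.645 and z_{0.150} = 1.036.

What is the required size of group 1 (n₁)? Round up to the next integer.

n₁ = (z_α + z_β)² · (σ₁² + σ₂²/r) / δ²
   = (1.645 + 1.036)² · (5.2² + 5.2²/1.5) / 1.1²
   = 7.1878 · (27.04 + 18.0267) / 1.21
   = 7.1878 · 45.0667 / 1.21
   = 267.71
Design effect: 2.22 × 267.71 = 594.31.
Round up → n₁ = 595; n₂ = r·n₁ = 1.5 × 595 = 893.

n₁ = 595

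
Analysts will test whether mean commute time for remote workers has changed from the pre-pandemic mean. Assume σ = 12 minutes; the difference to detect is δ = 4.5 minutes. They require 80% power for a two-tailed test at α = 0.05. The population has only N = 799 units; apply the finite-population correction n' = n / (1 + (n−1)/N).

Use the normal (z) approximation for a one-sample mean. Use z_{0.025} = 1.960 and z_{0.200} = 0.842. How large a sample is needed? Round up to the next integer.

n = (z_{α/2} + z_β)² · σ² / δ²
  = (1.960 + 0.842)² · 12² / 4.5²
  = 7.8512 · 144 / 20.25
  = 55.83
Finite-population correction (N = 799): 55.83 / (1 + (55.83 − 1)/799) = 52.25.
Round up → n = 53.

n = 53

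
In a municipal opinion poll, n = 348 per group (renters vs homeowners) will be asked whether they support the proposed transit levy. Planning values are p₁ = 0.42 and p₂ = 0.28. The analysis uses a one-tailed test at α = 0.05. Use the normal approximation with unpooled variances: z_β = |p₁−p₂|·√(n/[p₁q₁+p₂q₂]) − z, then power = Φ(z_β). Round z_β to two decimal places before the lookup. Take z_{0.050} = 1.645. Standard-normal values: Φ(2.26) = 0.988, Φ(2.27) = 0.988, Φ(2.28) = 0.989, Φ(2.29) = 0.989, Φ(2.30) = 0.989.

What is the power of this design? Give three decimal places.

z_β = |p₁−p₂|·√(n/[p₁q₁+p₂q₂]) − z_α
    = 0.14 · √(348/0.4452) − 1.645
    = 0.14 · 27.9584 − 1.645
    = 3.9142 − 1.645 = 2.2692 → 2.27
Power = Φ(2.27) = 0.988.

Power ≈ 0.988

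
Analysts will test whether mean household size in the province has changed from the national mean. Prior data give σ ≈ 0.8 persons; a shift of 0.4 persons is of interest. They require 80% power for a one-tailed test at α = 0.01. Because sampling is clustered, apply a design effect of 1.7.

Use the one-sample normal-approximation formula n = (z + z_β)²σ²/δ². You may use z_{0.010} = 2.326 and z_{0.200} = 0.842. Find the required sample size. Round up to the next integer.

n = 69

n = (z_α + z_β)² · σ² / δ²
  = (2.326 + 0.842)² · 0.8² / 0.4²
  = 10.0362 · 0.64 / 0.16
  = 40.14
Design effect: 1.7 × 40.14 = 68.25.
Round up → n = 69.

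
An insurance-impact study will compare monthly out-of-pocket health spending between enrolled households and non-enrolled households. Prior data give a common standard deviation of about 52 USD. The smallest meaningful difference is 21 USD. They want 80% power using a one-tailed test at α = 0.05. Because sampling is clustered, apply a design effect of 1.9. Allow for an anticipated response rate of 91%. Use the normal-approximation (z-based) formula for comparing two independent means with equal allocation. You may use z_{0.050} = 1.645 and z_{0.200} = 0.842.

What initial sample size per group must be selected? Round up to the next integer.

n = (z_α + z_β)² · (σ₁² + σ₂²) / δ²
  = (1.645 + 0.842)² · (2·52² = 5408) / 21²
  = 6.1852 · 5408 / 441
  = 75.85
Design effect: 1.9 × 75.85 = 144.11.
Adjust for 91% response: 144.11 / 0.91 = 158.37.
Round up → n = 159 per group.

n = 159 per group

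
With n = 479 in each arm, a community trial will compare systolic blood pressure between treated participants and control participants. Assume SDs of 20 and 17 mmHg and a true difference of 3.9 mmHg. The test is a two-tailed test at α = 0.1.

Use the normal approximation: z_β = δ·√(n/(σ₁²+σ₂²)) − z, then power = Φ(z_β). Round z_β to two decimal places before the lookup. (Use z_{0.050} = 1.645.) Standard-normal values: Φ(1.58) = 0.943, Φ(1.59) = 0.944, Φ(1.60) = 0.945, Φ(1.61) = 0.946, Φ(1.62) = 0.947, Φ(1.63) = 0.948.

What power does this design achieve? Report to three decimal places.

Power ≈ 0.946

z_β = δ·√(n/(σ₁²+σ₂²)) − z_{α/2}
    = 3.9 · √(479/689) − 1.645
    = 3.9 · 0.83379 − 1.645
    = 3.2518 − 1.645 = 1.6068 → 1.61
Power = Φ(1.61) = 0.946.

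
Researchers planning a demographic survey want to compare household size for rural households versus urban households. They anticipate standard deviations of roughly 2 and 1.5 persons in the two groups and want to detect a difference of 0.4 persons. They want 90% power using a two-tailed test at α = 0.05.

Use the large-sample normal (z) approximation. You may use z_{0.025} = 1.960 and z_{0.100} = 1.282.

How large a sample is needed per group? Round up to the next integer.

n = 411 per group

n = (z_{α/2} + z_β)² · (σ₁² + σ₂²) / δ²
  = (1.960 + 1.282)² · (2² + 1.5² = 6.25) / 0.4²
  = 10.5106 · 6.25 / 0.16
  = 410.57
Round up → n = 411 per group.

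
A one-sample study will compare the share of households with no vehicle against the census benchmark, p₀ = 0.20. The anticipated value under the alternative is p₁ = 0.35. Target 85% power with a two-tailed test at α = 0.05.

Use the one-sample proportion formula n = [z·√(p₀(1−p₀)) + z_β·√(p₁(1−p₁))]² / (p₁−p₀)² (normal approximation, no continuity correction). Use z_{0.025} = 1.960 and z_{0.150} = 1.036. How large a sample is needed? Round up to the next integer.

n = [z_{α/2}·√(p₀q₀) + z_β·√(p₁q₁)]² / (p₁ − p₀)²
  = [1.960·√(0.20·0.80) + 1.036·√(0.35·0.65)]² / (0.15)²
  = [1.960·0.4000 + 1.036·0.4770]² / 0.0225
  = [1.2781]² / 0.0225
  = 72.61
Round up → n = 73.

n = 73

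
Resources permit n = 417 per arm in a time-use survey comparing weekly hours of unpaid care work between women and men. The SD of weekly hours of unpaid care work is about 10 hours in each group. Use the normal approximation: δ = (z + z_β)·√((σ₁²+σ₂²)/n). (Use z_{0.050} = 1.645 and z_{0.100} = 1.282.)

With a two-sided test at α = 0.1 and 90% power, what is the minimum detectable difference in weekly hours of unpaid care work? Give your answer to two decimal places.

Minimum detectable difference ≈ 2.03 hours

δ = (z_{α/2} + z_β) · √((σ₁²+σ₂²)/n)
  = (1.645 + 1.282) · √(200/417)
  = 2.927 · √0.47962
  = 2.927 · 0.6925
  = 2.0271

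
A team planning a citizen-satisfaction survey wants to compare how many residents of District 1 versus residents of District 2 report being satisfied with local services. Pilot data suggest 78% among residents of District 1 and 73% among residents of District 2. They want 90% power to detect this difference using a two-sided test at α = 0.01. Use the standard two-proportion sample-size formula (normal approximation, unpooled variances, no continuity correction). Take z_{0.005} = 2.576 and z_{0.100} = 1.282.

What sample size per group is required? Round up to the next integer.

n = 2196 per group

n = (z_{α/2} + z_β)² · [p₁(1−p₁) + p₂(1−p₂)] / (p₁ − p₂)²
  = (2.576 + 1.282)² · (0.78·0.22 + 0.73·0.27) / (0.05)²
  = (3.858)² · (0.1716 + 0.1971) / 0.0025
  = 14.8842 · 0.3687 / 0.0025
  = 2195.12
Round up → n = 2196 per group.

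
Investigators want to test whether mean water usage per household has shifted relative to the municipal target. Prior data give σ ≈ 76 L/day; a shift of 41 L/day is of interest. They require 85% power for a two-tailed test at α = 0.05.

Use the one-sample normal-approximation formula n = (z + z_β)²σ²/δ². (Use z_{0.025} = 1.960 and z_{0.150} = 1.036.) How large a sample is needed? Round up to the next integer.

n = 31

n = (z_{α/2} + z_β)² · σ² / δ²
  = (1.960 + 1.036)² · 76² / 41²
  = 8.9760 · 5776 / 1681
  = 30.84
Round up → n = 31.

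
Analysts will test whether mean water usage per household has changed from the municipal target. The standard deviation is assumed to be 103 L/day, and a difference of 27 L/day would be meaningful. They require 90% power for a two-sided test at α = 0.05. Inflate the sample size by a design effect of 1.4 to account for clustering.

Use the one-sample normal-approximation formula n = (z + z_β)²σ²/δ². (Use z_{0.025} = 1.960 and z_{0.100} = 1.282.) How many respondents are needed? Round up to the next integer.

n = 215

n = (z_{α/2} + z_β)² · σ² / δ²
  = (1.960 + 1.282)² · 103² / 27²
  = 10.5106 · 10609 / 729
  = 152.96
Design effect: 1.4 × 152.96 = 214.14.
Round up → n = 215.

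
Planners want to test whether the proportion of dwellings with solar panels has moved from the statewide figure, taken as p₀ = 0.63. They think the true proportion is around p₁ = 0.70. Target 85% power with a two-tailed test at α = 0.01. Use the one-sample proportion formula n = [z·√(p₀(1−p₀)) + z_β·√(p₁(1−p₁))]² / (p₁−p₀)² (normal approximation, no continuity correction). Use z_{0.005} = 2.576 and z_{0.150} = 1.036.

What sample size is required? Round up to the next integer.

n = [z_{α/2}·√(p₀q₀) + z_β·√(p₁q₁)]² / (p₁ − p₀)²
  = [2.576·√(0.63·0.37) + 1.036·√(0.70·0.30)]² / (0.07)²
  = [2.576·0.4828 + 1.036·0.4583]² / 0.0049
  = [1.7185]² / 0.0049
  = 602.67
Round up → n = 603.

n = 603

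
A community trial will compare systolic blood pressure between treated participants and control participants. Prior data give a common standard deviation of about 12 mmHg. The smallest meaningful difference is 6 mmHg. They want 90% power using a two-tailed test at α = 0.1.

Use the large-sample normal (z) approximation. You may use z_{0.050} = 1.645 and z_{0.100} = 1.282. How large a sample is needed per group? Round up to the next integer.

n = (z_{α/2} + z_β)² · (σ₁² + σ₂²) / δ²
  = (1.645 + 1.282)² · (2·12² = 288) / 6²
  = 8.5673 · 288 / 36
  = 68.54
Round up → n = 69 per group.

n = 69 per group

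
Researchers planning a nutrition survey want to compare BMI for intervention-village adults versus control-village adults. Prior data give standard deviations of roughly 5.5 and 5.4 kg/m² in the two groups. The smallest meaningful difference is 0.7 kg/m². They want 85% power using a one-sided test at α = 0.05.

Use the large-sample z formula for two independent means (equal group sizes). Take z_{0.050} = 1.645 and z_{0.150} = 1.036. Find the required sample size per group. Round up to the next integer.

n = 872 per group

n = (z_α + z_β)² · (σ₁² + σ₂²) / δ²
  = (1.645 + 1.036)² · (5.5² + 5.4² = 59.41) / 0.7²
  = 7.1878 · 59.41 / 0.49
  = 871.48
Round up → n = 872 per group.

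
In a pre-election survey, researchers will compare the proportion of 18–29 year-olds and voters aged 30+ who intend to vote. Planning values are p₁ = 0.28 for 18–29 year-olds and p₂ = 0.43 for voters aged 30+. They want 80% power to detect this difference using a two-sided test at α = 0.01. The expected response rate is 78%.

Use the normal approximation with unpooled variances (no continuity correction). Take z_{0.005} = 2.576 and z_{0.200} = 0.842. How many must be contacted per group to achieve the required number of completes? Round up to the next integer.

n = (z_{α/2} + z_β)² · [p₁(1−p₁) + p₂(1−p₂)] / (p₁ − p₂)²
  = (2.576 + 0.842)² · (0.28·0.72 + 0.43·0.57) / (-0.15)²
  = (3.418)² · (0.2016 + 0.2451) / 0.0225
  = 11.6827 · 0.4467 / 0.0225
  = 231.94
Adjust for 78% response: 231.94 / 0.78 = 297.36.
Round up → n = 298 per group.

n = 298 per group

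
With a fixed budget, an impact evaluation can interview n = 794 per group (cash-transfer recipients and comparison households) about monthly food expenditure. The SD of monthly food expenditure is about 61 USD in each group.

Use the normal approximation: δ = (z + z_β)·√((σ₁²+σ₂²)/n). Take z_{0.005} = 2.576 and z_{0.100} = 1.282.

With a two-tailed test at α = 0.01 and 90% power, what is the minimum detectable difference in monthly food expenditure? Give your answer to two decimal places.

Minimum detectable difference ≈ 11.81 USD

δ = (z_{α/2} + z_β) · √((σ₁²+σ₂²)/n)
  = (2.576 + 1.282) · √(7442/794)
  = 3.858 · √9.3728
  = 3.858 · 3.0615
  = 11.8113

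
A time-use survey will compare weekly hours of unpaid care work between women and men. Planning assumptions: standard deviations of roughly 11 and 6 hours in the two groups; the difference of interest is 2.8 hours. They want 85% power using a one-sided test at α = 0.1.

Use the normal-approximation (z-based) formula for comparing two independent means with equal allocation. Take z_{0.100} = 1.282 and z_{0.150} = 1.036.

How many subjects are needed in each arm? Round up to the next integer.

n = 108 per group

n = (z_α + z_β)² · (σ₁² + σ₂²) / δ²
  = (1.282 + 1.036)² · (11² + 6² = 157) / 2.8²
  = 5.3731 · 157 / 7.84
  = 107.60
Round up → n = 108 per group.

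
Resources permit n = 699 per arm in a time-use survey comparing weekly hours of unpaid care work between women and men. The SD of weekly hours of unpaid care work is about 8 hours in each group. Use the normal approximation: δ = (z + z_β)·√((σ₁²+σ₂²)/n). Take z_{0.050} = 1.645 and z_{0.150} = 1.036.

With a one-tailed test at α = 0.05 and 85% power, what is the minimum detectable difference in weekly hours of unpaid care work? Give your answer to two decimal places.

Minimum detectable difference ≈ 1.15 hours

δ = (z_α + z_β) · √((σ₁²+σ₂²)/n)
  = (1.645 + 1.036) · √(128/699)
  = 2.681 · √0.18312
  = 2.681 · 0.4279
  = 1.1473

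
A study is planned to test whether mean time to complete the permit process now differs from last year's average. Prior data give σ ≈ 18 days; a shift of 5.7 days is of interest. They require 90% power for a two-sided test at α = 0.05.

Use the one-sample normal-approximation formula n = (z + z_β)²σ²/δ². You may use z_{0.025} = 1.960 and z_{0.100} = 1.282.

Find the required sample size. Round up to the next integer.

n = (z_{α/2} + z_β)² · σ² / δ²
  = (1.960 + 1.282)² · 18² / 5.7²
  = 10.5106 · 324 / 32.49
  = 104.81
Round up → n = 105.

n = 105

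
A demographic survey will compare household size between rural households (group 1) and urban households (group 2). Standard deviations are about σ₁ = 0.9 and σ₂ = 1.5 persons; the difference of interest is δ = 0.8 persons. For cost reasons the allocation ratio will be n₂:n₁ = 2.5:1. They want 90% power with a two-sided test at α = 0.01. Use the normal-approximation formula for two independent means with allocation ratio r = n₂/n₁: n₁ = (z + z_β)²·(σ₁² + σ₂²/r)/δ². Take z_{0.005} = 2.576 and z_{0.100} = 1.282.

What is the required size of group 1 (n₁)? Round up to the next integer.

n₁ = (z_{α/2} + z_β)² · (σ₁² + σ₂²/r) / δ²
   = (2.576 + 1.282)² · (0.9² + 1.5²/2.5) / 0.8²
   = 14.8842 · (0.81 + 0.9) / 0.64
   = 14.8842 · 1.71 / 0.64
   = 39.77
Round up → n₁ = 40; n₂ = r·n₁ = 2.5 × 40 = 100.

n₁ = 40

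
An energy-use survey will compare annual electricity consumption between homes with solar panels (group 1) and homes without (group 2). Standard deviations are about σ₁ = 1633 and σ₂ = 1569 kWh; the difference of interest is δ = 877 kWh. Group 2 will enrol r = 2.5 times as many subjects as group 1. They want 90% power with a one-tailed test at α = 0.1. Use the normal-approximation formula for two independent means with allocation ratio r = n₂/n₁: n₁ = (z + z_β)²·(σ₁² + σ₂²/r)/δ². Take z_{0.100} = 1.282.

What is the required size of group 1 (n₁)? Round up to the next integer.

n₁ = (z_α + z_β)² · (σ₁² + σ₂²/r) / δ²
   = (1.282 + 1.282)² · (1633² + 1569²/2.5) / 877²
   = 6.5741 · (2666689 + 984704.4) / 769129
   = 6.5741 · 3651393.4 / 769129
   = 31.21
Round up → n₁ = 32; n₂ = r·n₁ = 2.5 × 32 = 80.

n₁ = 32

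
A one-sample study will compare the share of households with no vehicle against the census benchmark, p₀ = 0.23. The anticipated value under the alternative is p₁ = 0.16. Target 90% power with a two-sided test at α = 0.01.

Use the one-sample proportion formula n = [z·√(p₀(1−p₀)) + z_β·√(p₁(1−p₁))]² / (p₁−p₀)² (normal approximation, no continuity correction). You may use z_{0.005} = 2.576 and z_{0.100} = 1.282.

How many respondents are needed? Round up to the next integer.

n = [z_{α/2}·√(p₀q₀) + z_β·√(p₁q₁)]² / (p₁ − p₀)²
  = [2.576·√(0.23·0.77) + 1.282·√(0.16·0.84)]² / (-0.07)²
  = [2.576·0.4208 + 1.282·0.3666]² / 0.0049
  = [1.5541]² / 0.0049
  = 492.87
Round up → n = 493.

n = 493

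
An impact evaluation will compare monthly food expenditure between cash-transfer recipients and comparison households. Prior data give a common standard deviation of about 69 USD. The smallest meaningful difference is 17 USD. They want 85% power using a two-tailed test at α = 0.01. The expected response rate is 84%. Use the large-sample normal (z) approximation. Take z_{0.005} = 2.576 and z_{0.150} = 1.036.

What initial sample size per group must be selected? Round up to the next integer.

n = 512 per group

n = (z_{α/2} + z_β)² · (σ₁² + σ₂²) / δ²
  = (2.576 + 1.036)² · (2·69² = 9522) / 17²
  = 13.0465 · 9522 / 289
  = 429.86
Adjust for 84% response: 429.86 / 0.84 = 511.74.
Round up → n = 512 per group.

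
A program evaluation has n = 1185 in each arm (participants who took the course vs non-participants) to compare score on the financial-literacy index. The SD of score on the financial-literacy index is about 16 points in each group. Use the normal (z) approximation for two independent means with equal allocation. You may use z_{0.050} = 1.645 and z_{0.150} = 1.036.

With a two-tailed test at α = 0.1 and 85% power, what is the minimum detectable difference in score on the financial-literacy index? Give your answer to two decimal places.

Minimum detectable difference ≈ 1.76 points

δ = (z_{α/2} + z_β) · √((σ₁²+σ₂²)/n)
  = (1.645 + 1.036) · √(512/1185)
  = 2.681 · √0.43207
  = 2.681 · 0.6573
  = 1.7623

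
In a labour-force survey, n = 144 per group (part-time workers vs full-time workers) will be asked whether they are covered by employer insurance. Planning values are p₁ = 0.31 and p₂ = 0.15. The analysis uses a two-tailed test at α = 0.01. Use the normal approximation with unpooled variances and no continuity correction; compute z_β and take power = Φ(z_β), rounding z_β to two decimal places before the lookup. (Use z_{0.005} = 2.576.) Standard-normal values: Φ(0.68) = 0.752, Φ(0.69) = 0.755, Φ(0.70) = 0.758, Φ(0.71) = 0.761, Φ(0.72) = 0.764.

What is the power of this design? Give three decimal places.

Power ≈ 0.761

z_β = |p₁−p₂|·√(n/[p₁q₁+p₂q₂]) − z_{α/2}
    = 0.16 · √(144/0.3414) − 2.576
    = 0.16 · 20.5376 − 2.576
    = 3.2860 − 2.576 = 0.7100 → 0.71
Power = Φ(0.71) = 0.761.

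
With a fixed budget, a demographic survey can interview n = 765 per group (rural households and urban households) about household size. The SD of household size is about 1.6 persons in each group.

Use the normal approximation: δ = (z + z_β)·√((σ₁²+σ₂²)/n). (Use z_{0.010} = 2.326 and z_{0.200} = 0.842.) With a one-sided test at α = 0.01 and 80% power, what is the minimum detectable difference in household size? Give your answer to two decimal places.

δ = (z_α + z_β) · √((σ₁²+σ₂²)/n)
  = (2.326 + 0.842) · √(5.12/765)
  = 3.168 · √0.00669
  = 3.168 · 0.0818
  = 0.2592

Minimum detectable difference ≈ 0.26 persons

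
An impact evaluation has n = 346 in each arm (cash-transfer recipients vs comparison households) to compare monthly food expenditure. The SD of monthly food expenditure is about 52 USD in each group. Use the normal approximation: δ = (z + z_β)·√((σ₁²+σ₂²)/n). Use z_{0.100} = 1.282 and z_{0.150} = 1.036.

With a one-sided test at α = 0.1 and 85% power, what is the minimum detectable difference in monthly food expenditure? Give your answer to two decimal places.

Minimum detectable difference ≈ 9.16 USD

δ = (z_α + z_β) · √((σ₁²+σ₂²)/n)
  = (1.282 + 1.036) · √(5408/346)
  = 2.318 · √15.6301
  = 2.318 · 3.9535
  = 9.1642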